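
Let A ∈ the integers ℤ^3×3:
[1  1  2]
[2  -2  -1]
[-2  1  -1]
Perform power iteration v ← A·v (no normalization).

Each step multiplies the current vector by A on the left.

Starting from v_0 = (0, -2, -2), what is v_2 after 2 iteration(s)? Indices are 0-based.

v_2 = (0, -24, 18)

v_0 = (0, -2, -2).
v_1 = A·v_0 = (-6, 6, 0).
v_2 = A·v_1 = (0, -24, 18).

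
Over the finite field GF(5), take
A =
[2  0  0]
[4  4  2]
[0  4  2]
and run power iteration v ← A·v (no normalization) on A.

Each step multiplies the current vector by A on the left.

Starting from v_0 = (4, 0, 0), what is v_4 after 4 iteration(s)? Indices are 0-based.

v_4 = (4, 1, 3)

v_0 = (4, 0, 0).
v_1 = A·v_0 = (3, 1, 0).
v_2 = A·v_1 = (1, 1, 4).
v_3 = A·v_2 = (2, 1, 2).
v_4 = A·v_3 = (4, 1, 3).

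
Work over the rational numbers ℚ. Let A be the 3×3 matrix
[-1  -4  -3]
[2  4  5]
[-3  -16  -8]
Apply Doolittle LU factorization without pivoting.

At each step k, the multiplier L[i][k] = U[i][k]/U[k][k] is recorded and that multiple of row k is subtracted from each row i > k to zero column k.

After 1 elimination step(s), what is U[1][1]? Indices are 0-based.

U[1][1] = -4

[col 0] pivot -1
  R1 -= -2*R0 → (0, -4, -1)  (L[1][0] := -2)
  R2 -= 3*R0 → (0, -4, 1)  (L[2][0] := 3)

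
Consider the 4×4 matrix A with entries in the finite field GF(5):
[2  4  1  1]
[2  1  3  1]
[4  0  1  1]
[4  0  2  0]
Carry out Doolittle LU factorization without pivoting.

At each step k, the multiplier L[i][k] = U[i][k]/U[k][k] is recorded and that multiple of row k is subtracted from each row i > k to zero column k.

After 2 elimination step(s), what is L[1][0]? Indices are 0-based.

[col 0] pivot 2
  R1 -= 1*R0 → (0, 2, 2, 0)  (L[1][0] := 1)
  R2 -= 2*R0 → (0, 2, 4, 4)  (L[2][0] := 2)
  R3 -= 2*R0 → (0, 2, 0, 3)  (L[3][0] := 2)
[col 1] pivot 2
  R2 -= 1*R1 → (0, 0, 2, 4)  (L[2][1] := 1)
  R3 -= 1*R1 → (0, 0, 3, 3)  (L[3][1] := 1)

L[1][0] = 1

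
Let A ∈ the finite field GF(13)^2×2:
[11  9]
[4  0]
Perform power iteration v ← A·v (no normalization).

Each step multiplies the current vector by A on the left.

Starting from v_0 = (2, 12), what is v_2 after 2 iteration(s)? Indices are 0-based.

v_0 = (2, 12).
v_1 = A·v_0 = (0, 8).
v_2 = A·v_1 = (7, 0).

v_2 = (7, 0)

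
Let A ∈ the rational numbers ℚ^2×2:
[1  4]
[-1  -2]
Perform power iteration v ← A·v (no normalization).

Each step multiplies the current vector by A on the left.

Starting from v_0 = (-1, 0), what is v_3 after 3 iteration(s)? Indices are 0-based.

v_0 = (-1, 0).
v_1 = A·v_0 = (-1, 1).
v_2 = A·v_1 = (3, -1).
v_3 = A·v_2 = (-1, -1).

v_3 = (-1, -1)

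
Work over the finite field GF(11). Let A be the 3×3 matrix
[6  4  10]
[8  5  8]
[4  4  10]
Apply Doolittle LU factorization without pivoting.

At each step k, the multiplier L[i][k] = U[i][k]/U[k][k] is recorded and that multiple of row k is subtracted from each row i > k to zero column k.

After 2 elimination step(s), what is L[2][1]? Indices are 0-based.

Step 1: pivot at (0,0) is 6.
  row1 ← row1 − (5)·row0  ⇒  L[1][0]=5, U row1=(0, 7, 2)
  row2 ← row2 − (8)·row0  ⇒  L[2][0]=8, U row2=(0, 5, 7)
Step 2: pivot at (1,1) is 7.
  row2 ← row2 − (7)·row1  ⇒  L[2][1]=7, U row2=(0, 0, 4)

L[2][1] = 7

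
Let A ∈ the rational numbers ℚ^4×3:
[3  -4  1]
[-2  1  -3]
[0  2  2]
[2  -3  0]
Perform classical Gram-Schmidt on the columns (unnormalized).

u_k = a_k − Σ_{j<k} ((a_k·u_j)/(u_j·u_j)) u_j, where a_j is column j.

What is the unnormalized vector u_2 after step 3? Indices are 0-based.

u_2 = (-2/55, -39/110, -19/55, -3/10)

Step 1: u_0 = a_0 = (3, -2, 0, 2).
Step 2: u_1 = a_1 − (-20/17)·u_0 = (-8/17, -23/17, 2, -11/17).
Step 3: u_2 = a_2 − (9/17)·u_0 − (129/110)·u_1 = (-2/55, -39/110, -19/55, -3/10).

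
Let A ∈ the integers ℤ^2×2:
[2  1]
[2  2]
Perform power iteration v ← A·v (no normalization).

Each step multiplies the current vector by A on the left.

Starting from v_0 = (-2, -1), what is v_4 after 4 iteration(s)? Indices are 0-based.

v_0 = (-2, -1).
v_1 = A·v_0 = (-5, -6).
v_2 = A·v_1 = (-16, -22).
v_3 = A·v_2 = (-54, -76).
v_4 = A·v_3 = (-184, -260).

v_4 = (-184, -260)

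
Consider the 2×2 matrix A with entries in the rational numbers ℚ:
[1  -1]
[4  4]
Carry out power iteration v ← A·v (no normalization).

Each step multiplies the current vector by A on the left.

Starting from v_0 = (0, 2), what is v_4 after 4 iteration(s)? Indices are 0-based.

v_0 = (0, 2).
v_1 = A·v_0 = (-2, 8).
v_2 = A·v_1 = (-10, 24).
v_3 = A·v_2 = (-34, 56).
v_4 = A·v_3 = (-90, 88).

v_4 = (-90, 88)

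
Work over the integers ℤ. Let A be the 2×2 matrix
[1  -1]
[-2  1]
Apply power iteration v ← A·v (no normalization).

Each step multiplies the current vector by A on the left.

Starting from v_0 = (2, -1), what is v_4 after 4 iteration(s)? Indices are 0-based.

v_4 = (46, -65)

v_0 = (2, -1).
v_1 = A·v_0 = (3, -5).
v_2 = A·v_1 = (8, -11).
v_3 = A·v_2 = (19, -27).
v_4 = A·v_3 = (46, -65).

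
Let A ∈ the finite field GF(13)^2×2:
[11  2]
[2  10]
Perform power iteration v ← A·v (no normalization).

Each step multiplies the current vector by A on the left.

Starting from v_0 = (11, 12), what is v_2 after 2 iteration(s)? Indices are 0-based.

v_2 = (7, 7)

v_0 = (11, 12).
v_1 = A·v_0 = (2, 12).
v_2 = A·v_1 = (7, 7).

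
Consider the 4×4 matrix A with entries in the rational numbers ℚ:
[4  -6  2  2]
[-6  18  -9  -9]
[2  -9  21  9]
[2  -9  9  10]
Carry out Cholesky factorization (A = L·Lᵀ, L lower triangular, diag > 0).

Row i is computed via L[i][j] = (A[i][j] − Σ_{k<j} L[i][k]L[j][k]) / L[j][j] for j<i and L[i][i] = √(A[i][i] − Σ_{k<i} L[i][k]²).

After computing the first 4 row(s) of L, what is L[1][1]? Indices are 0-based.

Step 1: L[0][0] = √(4) = 2.
  L[1][0] = (-6) / L[0][0] = -3.
Step 2: L[1][1] = √(9) = 3.
  L[2][0] = (2) / L[0][0] = 1.
  L[2][1] = (-6) / L[1][1] = -2.
Step 3: L[2][2] = √(16) = 4.
  L[3][0] = (2) / L[0][0] = 1.
  L[3][1] = (-6) / L[1][1] = -2.
  L[3][2] = (4) / L[2][2] = 1.
Step 4: L[3][3] = √(4) = 2.

L[1][1] = 3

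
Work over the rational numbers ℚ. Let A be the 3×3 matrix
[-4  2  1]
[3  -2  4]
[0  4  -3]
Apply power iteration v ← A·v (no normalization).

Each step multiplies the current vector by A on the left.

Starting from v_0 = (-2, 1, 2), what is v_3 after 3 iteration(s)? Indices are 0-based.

v_3 = (262, -182, 94)

v_0 = (-2, 1, 2).
v_1 = A·v_0 = (12, 0, -2).
v_2 = A·v_1 = (-50, 28, 6).
v_3 = A·v_2 = (262, -182, 94).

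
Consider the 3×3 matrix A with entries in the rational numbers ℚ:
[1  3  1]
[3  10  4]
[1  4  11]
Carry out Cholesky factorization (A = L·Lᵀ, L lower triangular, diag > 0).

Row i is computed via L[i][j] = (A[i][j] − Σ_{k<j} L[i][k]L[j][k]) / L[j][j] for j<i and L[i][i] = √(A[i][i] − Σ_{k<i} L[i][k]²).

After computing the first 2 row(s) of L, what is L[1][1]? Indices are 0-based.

L[1][1] = 1

Step 1: L[0][0] = √(1) = 1.
  L[1][0] = (3) / L[0][0] = 3.
Step 2: L[1][1] = √(1) = 1.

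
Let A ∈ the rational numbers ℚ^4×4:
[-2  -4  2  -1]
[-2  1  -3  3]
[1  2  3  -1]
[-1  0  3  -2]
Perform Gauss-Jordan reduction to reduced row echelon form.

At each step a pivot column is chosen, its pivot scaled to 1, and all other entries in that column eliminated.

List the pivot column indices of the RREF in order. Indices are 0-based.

pivot columns: 0, 1, 2, 3

pivot(0,0)=-2: scale R0 → (1, 2, -1, 1/2)
  clear (1,0): R1 −= (-2)R0 → (0, 5, -5, 4)
  clear (2,0): R2 −= (1)R0 → (0, 0, 4, -3/2)
  clear (3,0): R3 −= (-1)R0 → (0, 2, 2, -3/2)
pivot(1,1)=5: scale R1 → (0, 1, -1, 4/5)
  clear (0,1): R0 −= (2)R1 → (1, 0, 1, -11/10)
  clear (3,1): R3 −= (2)R1 → (0, 0, 4, -31/10)
pivot(2,2)=4: scale R2 → (0, 0, 1, -3/8)
  clear (0,2): R0 −= (1)R2 → (1, 0, 0, -29/40)
  clear (1,2): R1 −= (-1)R2 → (0, 1, 0, 17/40)
  clear (3,2): R3 −= (4)R2 → (0, 0, 0, -8/5)
pivot(3,3)=-8/5: scale R3 → (0, 0, 0, 1)
  clear (0,3): R0 −= (-29/40)R3 → (1, 0, 0, 0)
  clear (1,3): R1 −= (17/40)R3 → (0, 1, 0, 0)
  clear (2,3): R2 −= (-3/8)R3 → (0, 0, 1, 0)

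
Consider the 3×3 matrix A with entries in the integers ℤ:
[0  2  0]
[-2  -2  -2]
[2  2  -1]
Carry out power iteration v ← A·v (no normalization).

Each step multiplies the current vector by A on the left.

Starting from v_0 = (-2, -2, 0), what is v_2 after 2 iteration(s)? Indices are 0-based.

v_2 = (16, 8, 16)

v_0 = (-2, -2, 0).
v_1 = A·v_0 = (-4, 8, -8).
v_2 = A·v_1 = (16, 8, 16).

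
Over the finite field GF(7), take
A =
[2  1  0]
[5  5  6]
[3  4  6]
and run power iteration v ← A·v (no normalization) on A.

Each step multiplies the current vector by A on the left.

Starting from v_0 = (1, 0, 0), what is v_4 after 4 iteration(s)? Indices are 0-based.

v_4 = (2, 6, 4)

v_0 = (1, 0, 0).
v_1 = A·v_0 = (2, 5, 3).
v_2 = A·v_1 = (2, 4, 2).
v_3 = A·v_2 = (1, 0, 6).
v_4 = A·v_3 = (2, 6, 4).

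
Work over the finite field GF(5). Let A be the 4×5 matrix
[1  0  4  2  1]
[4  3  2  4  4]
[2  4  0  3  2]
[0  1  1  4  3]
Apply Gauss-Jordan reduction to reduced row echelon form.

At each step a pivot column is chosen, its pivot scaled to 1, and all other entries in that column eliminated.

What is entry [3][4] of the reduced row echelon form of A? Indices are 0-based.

pivot(0,0)=1: scale R0 → (1, 0, 4, 2, 1)
  clear (1,0): R1 −= (4)R0 → (0, 3, 1, 1, 0)
  clear (2,0): R2 −= (2)R0 → (0, 4, 2, 4, 0)
pivot(1,1)=3: scale R1 → (0, 1, 2, 2, 0)
  clear (2,1): R2 −= (4)R1 → (0, 0, 4, 1, 0)
  clear (3,1): R3 −= (1)R1 → (0, 0, 4, 2, 3)
pivot(2,2)=4: scale R2 → (0, 0, 1, 4, 0)
  clear (0,2): R0 −= (4)R2 → (1, 0, 0, 1, 1)
  clear (1,2): R1 −= (2)R2 → (0, 1, 0, 4, 0)
  clear (3,2): R3 −= (4)R2 → (0, 0, 0, 1, 3)
pivot(3,3)=1: scale R3 → (0, 0, 0, 1, 3)
  clear (0,3): R0 −= (1)R3 → (1, 0, 0, 0, 3)
  clear (1,3): R1 −= (4)R3 → (0, 1, 0, 0, 3)
  clear (2,3): R2 −= (4)R3 → (0, 0, 1, 0, 3)

M[3][4] = 3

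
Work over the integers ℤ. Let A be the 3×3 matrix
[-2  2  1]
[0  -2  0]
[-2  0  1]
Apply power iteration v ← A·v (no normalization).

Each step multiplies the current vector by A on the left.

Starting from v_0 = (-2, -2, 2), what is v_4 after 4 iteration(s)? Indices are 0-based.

v_0 = (-2, -2, 2).
v_1 = A·v_0 = (2, 4, 6).
v_2 = A·v_1 = (10, -8, 2).
v_3 = A·v_2 = (-34, 16, -18).
v_4 = A·v_3 = (82, -32, 50).

v_4 = (82, -32, 50)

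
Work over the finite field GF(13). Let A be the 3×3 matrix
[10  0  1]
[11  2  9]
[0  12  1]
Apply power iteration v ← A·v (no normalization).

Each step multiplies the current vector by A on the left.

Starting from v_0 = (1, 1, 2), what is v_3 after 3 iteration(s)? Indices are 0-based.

v_3 = (10, 11, 1)

v_0 = (1, 1, 2).
v_1 = A·v_0 = (12, 5, 1).
v_2 = A·v_1 = (4, 8, 9).
v_3 = A·v_2 = (10, 11, 1).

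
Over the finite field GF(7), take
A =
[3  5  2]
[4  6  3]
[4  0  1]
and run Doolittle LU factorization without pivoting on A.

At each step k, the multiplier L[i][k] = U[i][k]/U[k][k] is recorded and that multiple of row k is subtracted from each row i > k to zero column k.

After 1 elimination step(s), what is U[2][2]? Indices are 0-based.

U[2][2] = 3

Step 1: pivot at (0,0) is 3.
  row1 ← row1 − (6)·row0  ⇒  L[1][0]=6, U row1=(0, 4, 5)
  row2 ← row2 − (6)·row0  ⇒  L[2][0]=6, U row2=(0, 5, 3)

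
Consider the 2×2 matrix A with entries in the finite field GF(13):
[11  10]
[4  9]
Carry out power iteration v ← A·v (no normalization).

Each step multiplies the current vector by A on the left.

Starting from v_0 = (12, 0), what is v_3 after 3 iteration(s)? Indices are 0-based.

v_0 = (12, 0).
v_1 = A·v_0 = (2, 9).
v_2 = A·v_1 = (8, 11).
v_3 = A·v_2 = (3, 1).

v_3 = (3, 1)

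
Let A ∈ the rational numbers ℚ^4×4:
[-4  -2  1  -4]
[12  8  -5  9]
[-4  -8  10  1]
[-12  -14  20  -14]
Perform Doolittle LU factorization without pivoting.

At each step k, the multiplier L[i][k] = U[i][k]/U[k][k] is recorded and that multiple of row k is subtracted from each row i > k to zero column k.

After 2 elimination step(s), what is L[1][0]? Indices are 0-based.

Step 1: pivot at (0,0) is -4.
  row1 ← row1 − (-3)·row0  ⇒  L[1][0]=-3, U row1=(0, 2, -2, -3)
  row2 ← row2 − (1)·row0  ⇒  L[2][0]=1, U row2=(0, -6, 9, 5)
  row3 ← row3 − (3)·row0  ⇒  L[3][0]=3, U row3=(0, -8, 17, -2)
Step 2: pivot at (1,1) is 2.
  row2 ← row2 − (-3)·row1  ⇒  L[2][1]=-3, U row2=(0, 0, 3, -4)
  row3 ← row3 − (-4)·row1  ⇒  L[3][1]=-4, U row3=(0, 0, 9, -14)

L[1][0] = -3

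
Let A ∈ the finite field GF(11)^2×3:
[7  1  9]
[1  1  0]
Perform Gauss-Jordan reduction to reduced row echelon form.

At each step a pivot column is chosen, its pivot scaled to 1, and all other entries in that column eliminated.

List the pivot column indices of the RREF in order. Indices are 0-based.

pivot columns: 0, 1

step 1: normalize row 0 (÷7) = (1, 8, 6)
  row 1: subtract 1×row0 = (0, 4, 5)
step 2: normalize row 1 (÷4) = (0, 1, 4)
  row 0: subtract 8×row1 = (1, 0, 7)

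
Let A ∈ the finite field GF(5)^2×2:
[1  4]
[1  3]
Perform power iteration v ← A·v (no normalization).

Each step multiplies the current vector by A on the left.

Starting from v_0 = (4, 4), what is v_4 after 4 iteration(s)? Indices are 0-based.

v_0 = (4, 4).
v_1 = A·v_0 = (0, 1).
v_2 = A·v_1 = (4, 3).
v_3 = A·v_2 = (1, 3).
v_4 = A·v_3 = (3, 0).

v_4 = (3, 0)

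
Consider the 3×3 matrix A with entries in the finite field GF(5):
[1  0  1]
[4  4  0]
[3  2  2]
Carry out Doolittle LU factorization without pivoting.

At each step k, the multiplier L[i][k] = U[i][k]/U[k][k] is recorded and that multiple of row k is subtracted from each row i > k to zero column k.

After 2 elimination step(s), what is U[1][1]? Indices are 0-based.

U[1][1] = 4

Step 1: pivot at (0,0) is 1.
  row1 ← row1 − (4)·row0  ⇒  L[1][0]=4, U row1=(0, 4, 1)
  row2 ← row2 − (3)·row0  ⇒  L[2][0]=3, U row2=(0, 2, 4)
Step 2: pivot at (1,1) is 4.
  row2 ← row2 − (3)·row1  ⇒  L[2][1]=3, U row2=(0, 0, 1)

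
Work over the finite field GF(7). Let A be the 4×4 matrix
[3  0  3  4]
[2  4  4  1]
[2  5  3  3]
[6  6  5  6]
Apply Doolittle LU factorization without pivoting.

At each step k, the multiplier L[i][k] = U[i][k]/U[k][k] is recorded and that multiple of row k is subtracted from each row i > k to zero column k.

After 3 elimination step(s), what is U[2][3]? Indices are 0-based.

[col 0] pivot 3
  R1 -= 3*R0 → (0, 4, 2, 3)  (L[1][0] := 3)
  R2 -= 3*R0 → (0, 5, 1, 5)  (L[2][0] := 3)
  R3 -= 2*R0 → (0, 6, 6, 5)  (L[3][0] := 2)
[col 1] pivot 4
  R2 -= 3*R1 → (0, 0, 2, 3)  (L[2][1] := 3)
  R3 -= 5*R1 → (0, 0, 3, 4)  (L[3][1] := 5)
[col 2] pivot 2
  R3 -= 5*R2 → (0, 0, 0, 3)  (L[3][2] := 5)

U[2][3] = 3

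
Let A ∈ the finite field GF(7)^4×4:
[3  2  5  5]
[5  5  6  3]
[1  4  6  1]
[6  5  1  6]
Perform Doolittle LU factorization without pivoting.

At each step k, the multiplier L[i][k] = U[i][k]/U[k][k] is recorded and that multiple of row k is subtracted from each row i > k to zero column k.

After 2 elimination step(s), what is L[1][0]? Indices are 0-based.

k=0: U[0][0]=3
  eliminate (1,0): mult=4, new row 1: (0, 4, 0, 4); set L[1][0]=4
  eliminate (2,0): mult=5, new row 2: (0, 1, 2, 4); set L[2][0]=5
  eliminate (3,0): mult=2, new row 3: (0, 1, 5, 3); set L[3][0]=2
k=1: U[1][1]=4
  eliminate (2,1): mult=2, new row 2: (0, 0, 2, 3); set L[2][1]=2
  eliminate (3,1): mult=2, new row 3: (0, 0, 5, 2); set L[3][1]=2

L[1][0] = 4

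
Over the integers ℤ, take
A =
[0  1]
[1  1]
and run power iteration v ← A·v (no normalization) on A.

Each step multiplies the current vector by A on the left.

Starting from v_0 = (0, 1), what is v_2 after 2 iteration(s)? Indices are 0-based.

v_0 = (0, 1).
v_1 = A·v_0 = (1, 1).
v_2 = A·v_1 = (1, 2).

v_2 = (1, 2)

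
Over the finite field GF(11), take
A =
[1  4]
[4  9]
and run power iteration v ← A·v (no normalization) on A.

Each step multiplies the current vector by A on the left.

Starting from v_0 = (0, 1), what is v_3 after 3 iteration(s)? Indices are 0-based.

v_3 = (10, 10)

v_0 = (0, 1).
v_1 = A·v_0 = (4, 9).
v_2 = A·v_1 = (7, 9).
v_3 = A·v_2 = (10, 10).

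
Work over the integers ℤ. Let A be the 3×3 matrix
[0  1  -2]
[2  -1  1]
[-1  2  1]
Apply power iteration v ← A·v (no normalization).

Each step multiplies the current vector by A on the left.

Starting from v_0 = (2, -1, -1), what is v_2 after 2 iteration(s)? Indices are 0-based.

v_2 = (14, -7, 2)

v_0 = (2, -1, -1).
v_1 = A·v_0 = (1, 4, -5).
v_2 = A·v_1 = (14, -7, 2).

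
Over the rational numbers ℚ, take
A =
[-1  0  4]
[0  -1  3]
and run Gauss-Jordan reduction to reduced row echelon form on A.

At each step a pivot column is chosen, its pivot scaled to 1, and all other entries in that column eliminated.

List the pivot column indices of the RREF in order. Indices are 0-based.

pivot columns: 0, 1

[1] R0 /= -1  ⇒  (1, 0, -4)
[2] R1 /= -1  ⇒  (0, 1, -3)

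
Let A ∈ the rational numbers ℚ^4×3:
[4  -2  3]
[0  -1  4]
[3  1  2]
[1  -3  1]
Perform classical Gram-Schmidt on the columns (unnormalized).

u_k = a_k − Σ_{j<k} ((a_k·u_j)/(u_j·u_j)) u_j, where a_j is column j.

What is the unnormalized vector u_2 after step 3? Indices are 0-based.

Step 1: u_0 = a_0 = (4, 0, 3, 1).
Step 2: u_1 = a_1 − (-4/13)·u_0 = (-10/13, -1, 25/13, -35/13).
Step 3: u_2 = a_2 − (19/26)·u_0 − (-67/163)·u_1 = (-39/163, 585/163, 195/326, -273/326).

u_2 = (-39/163, 585/163, 195/326, -273/326)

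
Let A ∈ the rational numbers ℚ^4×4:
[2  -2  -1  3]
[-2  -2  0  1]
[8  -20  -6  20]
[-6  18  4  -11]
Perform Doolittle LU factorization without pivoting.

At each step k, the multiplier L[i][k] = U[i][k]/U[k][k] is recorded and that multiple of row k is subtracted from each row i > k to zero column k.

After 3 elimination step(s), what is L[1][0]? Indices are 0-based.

L[1][0] = -1

[col 0] pivot 2
  R1 -= -1*R0 → (0, -4, -1, 4)  (L[1][0] := -1)
  R2 -= 4*R0 → (0, -12, -2, 8)  (L[2][0] := 4)
  R3 -= -3*R0 → (0, 12, 1, -2)  (L[3][0] := -3)
[col 1] pivot -4
  R2 -= 3*R1 → (0, 0, 1, -4)  (L[2][1] := 3)
  R3 -= -3*R1 → (0, 0, -2, 10)  (L[3][1] := -3)
[col 2] pivot 1
  R3 -= -2*R2 → (0, 0, 0, 2)  (L[3][2] := -2)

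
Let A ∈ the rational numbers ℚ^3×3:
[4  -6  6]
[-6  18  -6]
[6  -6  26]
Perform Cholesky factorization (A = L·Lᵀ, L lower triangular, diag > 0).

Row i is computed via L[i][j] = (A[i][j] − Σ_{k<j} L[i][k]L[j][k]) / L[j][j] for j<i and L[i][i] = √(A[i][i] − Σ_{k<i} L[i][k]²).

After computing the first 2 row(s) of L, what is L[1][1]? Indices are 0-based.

L[1][1] = 3

Step 1: L[0][0] = √(4) = 2.
  L[1][0] = (-6) / L[0][0] = -3.
Step 2: L[1][1] = √(9) = 3.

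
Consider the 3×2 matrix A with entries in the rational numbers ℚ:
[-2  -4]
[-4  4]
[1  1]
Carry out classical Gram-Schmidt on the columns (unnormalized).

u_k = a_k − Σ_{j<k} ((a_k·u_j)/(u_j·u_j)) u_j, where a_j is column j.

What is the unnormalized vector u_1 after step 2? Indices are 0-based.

Step 1: u_0 = a_0 = (-2, -4, 1).
Step 2: u_1 = a_1 − (-1/3)·u_0 = (-14/3, 8/3, 4/3).

u_1 = (-14/3, 8/3, 4/3)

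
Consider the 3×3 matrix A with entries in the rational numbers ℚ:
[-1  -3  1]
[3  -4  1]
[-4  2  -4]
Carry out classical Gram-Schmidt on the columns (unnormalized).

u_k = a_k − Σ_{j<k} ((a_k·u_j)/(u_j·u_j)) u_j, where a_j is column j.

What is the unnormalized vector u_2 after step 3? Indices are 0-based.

Step 1: u_0 = a_0 = (-1, 3, -4).
Step 2: u_1 = a_1 − (-17/26)·u_0 = (-95/26, -53/26, -8/13).
Step 3: u_2 = a_2 − (9/13)·u_0 − (-28/155)·u_1 = (32/31, -224/155, -208/155).

u_2 = (32/31, -224/155, -208/155)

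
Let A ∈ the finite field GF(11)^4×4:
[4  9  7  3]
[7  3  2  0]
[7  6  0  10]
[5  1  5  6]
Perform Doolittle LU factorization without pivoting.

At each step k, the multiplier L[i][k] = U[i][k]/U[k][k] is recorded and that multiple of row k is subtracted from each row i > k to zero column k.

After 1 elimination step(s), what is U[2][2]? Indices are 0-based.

k=0: U[0][0]=4
  eliminate (1,0): mult=10, new row 1: (0, 1, 9, 3); set L[1][0]=10
  eliminate (2,0): mult=10, new row 2: (0, 4, 7, 2); set L[2][0]=10
  eliminate (3,0): mult=4, new row 3: (0, 9, 10, 5); set L[3][0]=4

U[2][2] = 7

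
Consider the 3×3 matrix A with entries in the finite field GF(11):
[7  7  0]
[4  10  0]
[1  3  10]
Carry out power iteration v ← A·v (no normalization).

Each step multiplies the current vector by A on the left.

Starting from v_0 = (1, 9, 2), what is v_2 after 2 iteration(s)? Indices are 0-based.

v_2 = (4, 10, 7)

v_0 = (1, 9, 2).
v_1 = A·v_0 = (4, 6, 4).
v_2 = A·v_1 = (4, 10, 7).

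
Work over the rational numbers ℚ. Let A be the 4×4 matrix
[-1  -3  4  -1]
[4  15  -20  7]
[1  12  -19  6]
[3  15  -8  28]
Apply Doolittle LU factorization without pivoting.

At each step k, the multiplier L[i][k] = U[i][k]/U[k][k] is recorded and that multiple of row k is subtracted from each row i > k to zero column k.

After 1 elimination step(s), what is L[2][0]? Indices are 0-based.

Step 1: pivot at (0,0) is -1.
  row1 ← row1 − (-4)·row0  ⇒  L[1][0]=-4, U row1=(0, 3, -4, 3)
  row2 ← row2 − (-1)·row0  ⇒  L[2][0]=-1, U row2=(0, 9, -15, 5)
  row3 ← row3 − (-3)·row0  ⇒  L[3][0]=-3, U row3=(0, 6, 4, 25)

L[2][0] = -1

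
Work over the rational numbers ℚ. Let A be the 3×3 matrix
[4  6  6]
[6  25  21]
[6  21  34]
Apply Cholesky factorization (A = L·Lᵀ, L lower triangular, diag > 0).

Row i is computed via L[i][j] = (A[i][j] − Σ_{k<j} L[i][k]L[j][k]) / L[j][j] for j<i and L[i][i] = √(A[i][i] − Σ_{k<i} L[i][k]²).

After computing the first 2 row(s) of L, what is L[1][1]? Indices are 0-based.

L[1][1] = 4

Step 1: L[0][0] = √(4) = 2.
  L[1][0] = (6) / L[0][0] = 3.
Step 2: L[1][1] = √(16) = 4.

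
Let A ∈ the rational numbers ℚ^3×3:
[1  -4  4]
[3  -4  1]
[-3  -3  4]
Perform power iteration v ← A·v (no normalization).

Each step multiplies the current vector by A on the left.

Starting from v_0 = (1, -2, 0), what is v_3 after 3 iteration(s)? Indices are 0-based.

v_3 = (-159, -61, -81)

v_0 = (1, -2, 0).
v_1 = A·v_0 = (9, 11, 3).
v_2 = A·v_1 = (-23, -14, -48).
v_3 = A·v_2 = (-159, -61, -81).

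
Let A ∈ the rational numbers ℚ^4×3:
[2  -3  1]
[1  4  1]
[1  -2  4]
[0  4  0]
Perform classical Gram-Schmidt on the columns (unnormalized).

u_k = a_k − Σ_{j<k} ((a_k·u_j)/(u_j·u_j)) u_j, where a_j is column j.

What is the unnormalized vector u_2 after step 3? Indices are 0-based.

u_2 = (-181/127, 23/254, 701/254, 28/127)

Step 1: u_0 = a_0 = (2, 1, 1, 0).
Step 2: u_1 = a_1 − (-2/3)·u_0 = (-5/3, 14/3, -4/3, 4).
Step 3: u_2 = a_2 − (7/6)·u_0 − (-7/127)·u_1 = (-181/127, 23/254, 701/254, 28/127).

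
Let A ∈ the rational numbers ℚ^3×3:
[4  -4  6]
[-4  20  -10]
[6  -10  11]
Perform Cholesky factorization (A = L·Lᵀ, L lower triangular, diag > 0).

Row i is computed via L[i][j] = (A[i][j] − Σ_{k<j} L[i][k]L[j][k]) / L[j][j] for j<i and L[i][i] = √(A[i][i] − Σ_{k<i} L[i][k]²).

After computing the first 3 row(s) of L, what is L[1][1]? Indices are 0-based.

Step 1: L[0][0] = √(4) = 2.
  L[1][0] = (-4) / L[0][0] = -2.
Step 2: L[1][1] = √(16) = 4.
  L[2][0] = (6) / L[0][0] = 3.
  L[2][1] = (-4) / L[1][1] = -1.
Step 3: L[2][2] = √(1) = 1.

L[1][1] = 4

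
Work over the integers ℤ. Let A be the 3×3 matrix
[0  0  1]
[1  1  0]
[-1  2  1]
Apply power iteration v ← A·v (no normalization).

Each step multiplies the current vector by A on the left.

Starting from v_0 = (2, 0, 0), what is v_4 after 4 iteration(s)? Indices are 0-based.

v_0 = (2, 0, 0).
v_1 = A·v_0 = (0, 2, -2).
v_2 = A·v_1 = (-2, 2, 2).
v_3 = A·v_2 = (2, 0, 8).
v_4 = A·v_3 = (8, 2, 6).

v_4 = (8, 2, 6)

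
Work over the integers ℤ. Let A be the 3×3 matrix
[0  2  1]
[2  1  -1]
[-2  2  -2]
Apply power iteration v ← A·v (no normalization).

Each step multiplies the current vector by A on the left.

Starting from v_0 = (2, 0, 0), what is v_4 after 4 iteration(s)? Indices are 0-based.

v_0 = (2, 0, 0).
v_1 = A·v_0 = (0, 4, -4).
v_2 = A·v_1 = (4, 8, 16).
v_3 = A·v_2 = (32, 0, -24).
v_4 = A·v_3 = (-24, 88, -16).

v_4 = (-24, 88, -16)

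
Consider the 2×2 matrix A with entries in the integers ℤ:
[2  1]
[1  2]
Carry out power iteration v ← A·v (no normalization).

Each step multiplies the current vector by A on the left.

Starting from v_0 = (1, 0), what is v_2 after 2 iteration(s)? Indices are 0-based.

v_0 = (1, 0).
v_1 = A·v_0 = (2, 1).
v_2 = A·v_1 = (5, 4).

v_2 = (5, 4)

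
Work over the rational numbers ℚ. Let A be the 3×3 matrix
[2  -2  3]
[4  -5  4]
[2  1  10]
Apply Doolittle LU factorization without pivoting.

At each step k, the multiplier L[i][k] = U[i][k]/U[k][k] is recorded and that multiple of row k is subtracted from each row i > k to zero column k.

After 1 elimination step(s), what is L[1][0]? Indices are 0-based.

k=0: U[0][0]=2
  eliminate (1,0): mult=2, new row 1: (0, -1, -2); set L[1][0]=2
  eliminate (2,0): mult=1, new row 2: (0, 3, 7); set L[2][0]=1

L[1][0] = 2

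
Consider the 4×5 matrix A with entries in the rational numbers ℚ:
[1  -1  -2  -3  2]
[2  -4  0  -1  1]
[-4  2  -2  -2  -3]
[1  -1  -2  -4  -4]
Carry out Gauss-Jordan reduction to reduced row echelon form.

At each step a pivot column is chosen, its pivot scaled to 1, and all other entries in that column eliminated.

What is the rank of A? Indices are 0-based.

pivot(0,0)=1: scale R0 → (1, -1, -2, -3, 2)
  clear (1,0): R1 −= (2)R0 → (0, -2, 4, 5, -3)
  clear (2,0): R2 −= (-4)R0 → (0, -2, -10, -14, 5)
  clear (3,0): R3 −= (1)R0 → (0, 0, 0, -1, -6)
pivot(1,1)=-2: scale R1 → (0, 1, -2, -5/2, 3/2)
  clear (0,1): R0 −= (-1)R1 → (1, 0, -4, -11/2, 7/2)
  clear (2,1): R2 −= (-2)R1 → (0, 0, -14, -19, 8)
pivot(2,2)=-14: scale R2 → (0, 0, 1, 19/14, -4/7)
  clear (0,2): R0 −= (-4)R2 → (1, 0, 0, -1/14, 17/14)
  clear (1,2): R1 −= (-2)R2 → (0, 1, 0, 3/14, 5/14)
pivot(3,3)=-1: scale R3 → (0, 0, 0, 1, 6)
  clear (0,3): R0 −= (-1/14)R3 → (1, 0, 0, 0, 23/14)
  clear (1,3): R1 −= (3/14)R3 → (0, 1, 0, 0, -13/14)
  clear (2,3): R2 −= (19/14)R3 → (0, 0, 1, 0, -61/7)

rank = 4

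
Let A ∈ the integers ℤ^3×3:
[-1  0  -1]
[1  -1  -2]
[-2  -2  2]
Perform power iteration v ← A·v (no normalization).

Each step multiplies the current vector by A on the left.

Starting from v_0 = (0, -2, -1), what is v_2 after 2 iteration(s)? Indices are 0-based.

v_0 = (0, -2, -1).
v_1 = A·v_0 = (1, 4, 2).
v_2 = A·v_1 = (-3, -7, -6).

v_2 = (-3, -7, -6)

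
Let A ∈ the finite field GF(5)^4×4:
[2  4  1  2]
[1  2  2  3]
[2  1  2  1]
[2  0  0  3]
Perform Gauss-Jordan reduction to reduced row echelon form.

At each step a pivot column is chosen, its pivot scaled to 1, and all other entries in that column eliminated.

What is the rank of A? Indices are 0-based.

pivot(0,0)=2: scale R0 → (1, 2, 3, 1)
  clear (1,0): R1 −= (1)R0 → (0, 0, 4, 2)
  clear (2,0): R2 −= (2)R0 → (0, 2, 1, 4)
  clear (3,0): R3 −= (2)R0 → (0, 1, 4, 1)
pivot(1,1): swap R1↔R2
pivot(1,1)=2: scale R1 → (0, 1, 3, 2)
  clear (0,1): R0 −= (2)R1 → (1, 0, 2, 2)
  clear (3,1): R3 −= (1)R1 → (0, 0, 1, 4)
pivot(2,2)=4: scale R2 → (0, 0, 1, 3)
  clear (0,2): R0 −= (2)R2 → (1, 0, 0, 1)
  clear (1,2): R1 −= (3)R2 → (0, 1, 0, 3)
  clear (3,2): R3 −= (1)R2 → (0, 0, 0, 1)
pivot(3,3)=1: scale R3 → (0, 0, 0, 1)
  clear (0,3): R0 −= (1)R3 → (1, 0, 0, 0)
  clear (1,3): R1 −= (3)R3 → (0, 1, 0, 0)
  clear (2,3): R2 −= (3)R3 → (0, 0, 1, 0)

rank = 4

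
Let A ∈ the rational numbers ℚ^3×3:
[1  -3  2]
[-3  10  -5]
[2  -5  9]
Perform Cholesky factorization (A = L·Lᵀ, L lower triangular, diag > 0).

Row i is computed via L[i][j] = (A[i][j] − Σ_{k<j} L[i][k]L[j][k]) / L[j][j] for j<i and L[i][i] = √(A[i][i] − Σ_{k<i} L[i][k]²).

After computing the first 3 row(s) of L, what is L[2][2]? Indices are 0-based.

Step 1: L[0][0] = √(1) = 1.
  L[1][0] = (-3) / L[0][0] = -3.
Step 2: L[1][1] = √(1) = 1.
  L[2][0] = (2) / L[0][0] = 2.
  L[2][1] = (1) / L[1][1] = 1.
Step 3: L[2][2] = √(4) = 2.

L[2][2] = 2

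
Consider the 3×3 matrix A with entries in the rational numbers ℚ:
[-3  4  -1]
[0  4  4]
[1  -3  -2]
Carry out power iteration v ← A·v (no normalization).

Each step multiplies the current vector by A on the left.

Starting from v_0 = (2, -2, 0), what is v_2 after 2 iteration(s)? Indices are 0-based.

v_2 = (2, 0, -6)

v_0 = (2, -2, 0).
v_1 = A·v_0 = (-14, -8, 8).
v_2 = A·v_1 = (2, 0, -6).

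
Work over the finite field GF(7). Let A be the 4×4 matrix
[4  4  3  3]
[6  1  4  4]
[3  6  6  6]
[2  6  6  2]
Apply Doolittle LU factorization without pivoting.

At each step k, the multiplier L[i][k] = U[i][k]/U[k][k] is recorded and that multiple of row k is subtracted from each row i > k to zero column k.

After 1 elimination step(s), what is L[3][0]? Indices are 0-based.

L[3][0] = 4

[col 0] pivot 4
  R1 -= 5*R0 → (0, 2, 3, 3)  (L[1][0] := 5)
  R2 -= 6*R0 → (0, 3, 2, 2)  (L[2][0] := 6)
  R3 -= 4*R0 → (0, 4, 1, 4)  (L[3][0] := 4)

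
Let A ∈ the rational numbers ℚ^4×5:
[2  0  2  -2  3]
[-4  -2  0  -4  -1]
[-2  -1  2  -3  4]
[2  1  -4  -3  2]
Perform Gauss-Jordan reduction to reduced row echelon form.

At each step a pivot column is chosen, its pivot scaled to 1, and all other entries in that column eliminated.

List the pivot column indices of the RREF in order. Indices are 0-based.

pivot columns: 0, 1, 2, 3

step 1: normalize row 0 (÷2) = (1, 0, 1, -1, 3/2)
  row 1: subtract -4×row0 = (0, -2, 4, -8, 5)
  row 2: subtract -2×row0 = (0, -1, 4, -5, 7)
  row 3: subtract 2×row0 = (0, 1, -6, -1, -1)
step 2: normalize row 1 (÷-2) = (0, 1, -2, 4, -5/2)
  row 2: subtract -1×row1 = (0, 0, 2, -1, 9/2)
  row 3: subtract 1×row1 = (0, 0, -4, -5, 3/2)
step 3: normalize row 2 (÷2) = (0, 0, 1, -1/2, 9/4)
  row 0: subtract 1×row2 = (1, 0, 0, -1/2, -3/4)
  row 1: subtract -2×row2 = (0, 1, 0, 3, 2)
  row 3: subtract -4×row2 = (0, 0, 0, -7, 21/2)
step 4: normalize row 3 (÷-7) = (0, 0, 0, 1, -3/2)
  row 0: subtract -1/2×row3 = (1, 0, 0, 0, -3/2)
  row 1: subtract 3×row3 = (0, 1, 0, 0, 13/2)
  row 2: subtract -1/2×row3 = (0, 0, 1, 0, 3/2)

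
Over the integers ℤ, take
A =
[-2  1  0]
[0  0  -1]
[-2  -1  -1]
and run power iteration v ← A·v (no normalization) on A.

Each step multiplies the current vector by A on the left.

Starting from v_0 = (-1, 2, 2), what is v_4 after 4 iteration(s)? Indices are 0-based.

v_0 = (-1, 2, 2).
v_1 = A·v_0 = (4, -2, -2).
v_2 = A·v_1 = (-10, 2, -4).
v_3 = A·v_2 = (22, 4, 22).
v_4 = A·v_3 = (-40, -22, -70).

v_4 = (-40, -22, -70)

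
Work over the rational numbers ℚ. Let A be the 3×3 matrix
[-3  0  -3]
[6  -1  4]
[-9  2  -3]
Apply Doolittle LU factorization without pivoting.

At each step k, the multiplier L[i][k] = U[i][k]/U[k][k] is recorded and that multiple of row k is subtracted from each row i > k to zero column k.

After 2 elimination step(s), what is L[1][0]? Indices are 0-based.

k=0: U[0][0]=-3
  eliminate (1,0): mult=-2, new row 1: (0, -1, -2); set L[1][0]=-2
  eliminate (2,0): mult=3, new row 2: (0, 2, 6); set L[2][0]=3
k=1: U[1][1]=-1
  eliminate (2,1): mult=-2, new row 2: (0, 0, 2); set L[2][1]=-2

L[1][0] = -2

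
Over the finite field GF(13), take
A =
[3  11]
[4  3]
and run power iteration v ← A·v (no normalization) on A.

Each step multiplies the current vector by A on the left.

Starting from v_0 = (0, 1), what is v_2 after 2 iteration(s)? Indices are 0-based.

v_0 = (0, 1).
v_1 = A·v_0 = (11, 3).
v_2 = A·v_1 = (1, 1).

v_2 = (1, 1)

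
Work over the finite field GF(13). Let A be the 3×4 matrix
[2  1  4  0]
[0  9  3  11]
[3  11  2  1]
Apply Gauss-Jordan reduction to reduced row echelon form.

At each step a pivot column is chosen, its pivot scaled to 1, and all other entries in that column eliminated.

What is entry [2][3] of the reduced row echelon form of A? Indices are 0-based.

M[2][3] = 4

[1] R0 /= 2  ⇒  (1, 7, 2, 0)
     R2 -= 3·R0  ⇒  (0, 3, 9, 1)
[2] R1 /= 9  ⇒  (0, 1, 9, 7)
     R0 -= 7·R1  ⇒  (1, 0, 4, 3)
     R2 -= 3·R1  ⇒  (0, 0, 8, 6)
[3] R2 /= 8  ⇒  (0, 0, 1, 4)
     R0 -= 4·R2  ⇒  (1, 0, 0, 0)
     R1 -= 9·R2  ⇒  (0, 1, 0, 10)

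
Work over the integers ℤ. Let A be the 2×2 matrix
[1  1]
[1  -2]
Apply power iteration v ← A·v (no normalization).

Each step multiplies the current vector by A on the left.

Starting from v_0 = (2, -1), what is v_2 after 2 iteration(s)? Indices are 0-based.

v_2 = (5, -7)

v_0 = (2, -1).
v_1 = A·v_0 = (1, 4).
v_2 = A·v_1 = (5, -7).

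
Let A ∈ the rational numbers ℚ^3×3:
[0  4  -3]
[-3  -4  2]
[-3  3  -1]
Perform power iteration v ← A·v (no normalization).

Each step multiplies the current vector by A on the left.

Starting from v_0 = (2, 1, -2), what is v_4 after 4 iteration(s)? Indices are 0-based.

v_4 = (-1222, -7, -1466)

v_0 = (2, 1, -2).
v_1 = A·v_0 = (10, -14, -1).
v_2 = A·v_1 = (-53, 24, -71).
v_3 = A·v_2 = (309, -79, 302).
v_4 = A·v_3 = (-1222, -7, -1466).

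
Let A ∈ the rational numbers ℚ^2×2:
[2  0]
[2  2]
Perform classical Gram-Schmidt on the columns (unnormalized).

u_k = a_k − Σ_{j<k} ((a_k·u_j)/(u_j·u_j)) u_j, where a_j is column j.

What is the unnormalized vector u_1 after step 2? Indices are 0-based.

Step 1: u_0 = a_0 = (2, 2).
Step 2: u_1 = a_1 − (1/2)·u_0 = (-1, 1).

u_1 = (-1, 1)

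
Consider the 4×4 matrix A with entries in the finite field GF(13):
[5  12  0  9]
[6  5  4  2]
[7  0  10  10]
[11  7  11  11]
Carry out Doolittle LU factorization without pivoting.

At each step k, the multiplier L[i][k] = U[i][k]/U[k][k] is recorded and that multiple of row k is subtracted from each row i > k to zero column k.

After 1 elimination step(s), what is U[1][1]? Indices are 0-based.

[col 0] pivot 5
  R1 -= 9*R0 → (0, 1, 4, 12)  (L[1][0] := 9)
  R2 -= 4*R0 → (0, 4, 10, 0)  (L[2][0] := 4)
  R3 -= 10*R0 → (0, 4, 11, 12)  (L[3][0] := 10)

U[1][1] = 1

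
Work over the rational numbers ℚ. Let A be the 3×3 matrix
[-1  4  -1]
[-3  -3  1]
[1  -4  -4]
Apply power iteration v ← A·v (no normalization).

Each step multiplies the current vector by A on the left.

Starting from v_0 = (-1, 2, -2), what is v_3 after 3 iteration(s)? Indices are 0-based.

v_3 = (-81, 182, -94)

v_0 = (-1, 2, -2).
v_1 = A·v_0 = (11, -5, -1).
v_2 = A·v_1 = (-30, -19, 35).
v_3 = A·v_2 = (-81, 182, -94).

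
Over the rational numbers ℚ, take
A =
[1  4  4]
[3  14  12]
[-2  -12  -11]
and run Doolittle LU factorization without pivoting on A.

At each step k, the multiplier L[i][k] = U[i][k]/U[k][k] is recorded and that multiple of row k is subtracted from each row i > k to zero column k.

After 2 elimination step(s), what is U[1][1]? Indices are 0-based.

Step 1: pivot at (0,0) is 1.
  row1 ← row1 − (3)·row0  ⇒  L[1][0]=3, U row1=(0, 2, 0)
  row2 ← row2 − (-2)·row0  ⇒  L[2][0]=-2, U row2=(0, -4, -3)
Step 2: pivot at (1,1) is 2.
  row2 ← row2 − (-2)·row1  ⇒  L[2][1]=-2, U row2=(0, 0, -3)

U[1][1] = 2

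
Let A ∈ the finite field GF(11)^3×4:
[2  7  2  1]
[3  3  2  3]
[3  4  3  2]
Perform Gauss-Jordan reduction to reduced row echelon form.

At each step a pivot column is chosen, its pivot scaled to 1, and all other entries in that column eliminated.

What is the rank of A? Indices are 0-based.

pivot(0,0)=2: scale R0 → (1, 9, 1, 6)
  clear (1,0): R1 −= (3)R0 → (0, 9, 10, 7)
  clear (2,0): R2 −= (3)R0 → (0, 10, 0, 6)
pivot(1,1)=9: scale R1 → (0, 1, 6, 2)
  clear (0,1): R0 −= (9)R1 → (1, 0, 2, 10)
  clear (2,1): R2 −= (10)R1 → (0, 0, 6, 8)
pivot(2,2)=6: scale R2 → (0, 0, 1, 5)
  clear (0,2): R0 −= (2)R2 → (1, 0, 0, 0)
  clear (1,2): R1 −= (6)R2 → (0, 1, 0, 5)

rank = 3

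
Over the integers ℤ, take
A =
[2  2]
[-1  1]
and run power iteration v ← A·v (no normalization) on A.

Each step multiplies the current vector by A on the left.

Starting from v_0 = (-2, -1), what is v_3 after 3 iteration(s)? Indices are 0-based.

v_0 = (-2, -1).
v_1 = A·v_0 = (-6, 1).
v_2 = A·v_1 = (-10, 7).
v_3 = A·v_2 = (-6, 17).

v_3 = (-6, 17)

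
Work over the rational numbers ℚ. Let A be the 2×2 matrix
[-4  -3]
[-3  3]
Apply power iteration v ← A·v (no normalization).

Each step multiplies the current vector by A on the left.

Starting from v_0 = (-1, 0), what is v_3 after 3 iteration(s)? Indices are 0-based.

v_0 = (-1, 0).
v_1 = A·v_0 = (4, 3).
v_2 = A·v_1 = (-25, -3).
v_3 = A·v_2 = (109, 66).

v_3 = (109, 66)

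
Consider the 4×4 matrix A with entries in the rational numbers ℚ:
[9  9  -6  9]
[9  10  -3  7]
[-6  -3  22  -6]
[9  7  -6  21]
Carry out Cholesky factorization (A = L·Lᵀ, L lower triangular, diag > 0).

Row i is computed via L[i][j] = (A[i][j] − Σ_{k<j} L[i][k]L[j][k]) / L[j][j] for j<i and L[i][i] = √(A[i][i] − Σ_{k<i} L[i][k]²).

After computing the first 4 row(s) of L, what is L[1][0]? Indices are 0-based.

Step 1: L[0][0] = √(9) = 3.
  L[1][0] = (9) / L[0][0] = 3.
Step 2: L[1][1] = √(1) = 1.
  L[2][0] = (-6) / L[0][0] = -2.
  L[2][1] = (3) / L[1][1] = 3.
Step 3: L[2][2] = √(9) = 3.
  L[3][0] = (9) / L[0][0] = 3.
  L[3][1] = (-2) / L[1][1] = -2.
  L[3][2] = (6) / L[2][2] = 2.
Step 4: L[3][3] = √(4) = 2.

L[1][0] = 3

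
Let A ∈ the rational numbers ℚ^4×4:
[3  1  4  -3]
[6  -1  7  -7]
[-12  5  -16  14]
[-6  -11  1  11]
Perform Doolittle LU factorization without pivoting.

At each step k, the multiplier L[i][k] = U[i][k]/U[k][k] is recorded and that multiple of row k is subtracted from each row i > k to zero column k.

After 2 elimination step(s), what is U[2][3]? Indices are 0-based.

U[2][3] = -1

[col 0] pivot 3
  R1 -= 2*R0 → (0, -3, -1, -1)  (L[1][0] := 2)
  R2 -= -4*R0 → (0, 9, 0, 2)  (L[2][0] := -4)
  R3 -= -2*R0 → (0, -9, 9, 5)  (L[3][0] := -2)
[col 1] pivot -3
  R2 -= -3*R1 → (0, 0, -3, -1)  (L[2][1] := -3)
  R3 -= 3*R1 → (0, 0, 12, 8)  (L[3][1] := 3)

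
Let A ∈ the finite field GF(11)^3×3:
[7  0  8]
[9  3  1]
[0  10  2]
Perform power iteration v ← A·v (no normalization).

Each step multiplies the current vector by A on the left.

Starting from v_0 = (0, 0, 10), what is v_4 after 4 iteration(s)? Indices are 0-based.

v_4 = (7, 10, 1)

v_0 = (0, 0, 10).
v_1 = A·v_0 = (3, 10, 9).
v_2 = A·v_1 = (5, 0, 8).
v_3 = A·v_2 = (0, 9, 5).
v_4 = A·v_3 = (7, 10, 1).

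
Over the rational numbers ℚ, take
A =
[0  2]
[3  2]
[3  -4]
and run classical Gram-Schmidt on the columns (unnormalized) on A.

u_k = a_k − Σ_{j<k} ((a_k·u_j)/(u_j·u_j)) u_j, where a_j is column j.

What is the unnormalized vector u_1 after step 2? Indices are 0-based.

Step 1: u_0 = a_0 = (0, 3, 3).
Step 2: u_1 = a_1 − (-1/3)·u_0 = (2, 3, -3).

u_1 = (2, 3, -3)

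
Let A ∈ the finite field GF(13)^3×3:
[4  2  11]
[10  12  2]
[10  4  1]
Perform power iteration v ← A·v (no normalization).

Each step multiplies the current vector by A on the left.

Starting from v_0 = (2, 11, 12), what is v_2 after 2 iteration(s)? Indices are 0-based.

v_2 = (3, 10, 8)

v_0 = (2, 11, 12).
v_1 = A·v_0 = (6, 7, 11).
v_2 = A·v_1 = (3, 10, 8).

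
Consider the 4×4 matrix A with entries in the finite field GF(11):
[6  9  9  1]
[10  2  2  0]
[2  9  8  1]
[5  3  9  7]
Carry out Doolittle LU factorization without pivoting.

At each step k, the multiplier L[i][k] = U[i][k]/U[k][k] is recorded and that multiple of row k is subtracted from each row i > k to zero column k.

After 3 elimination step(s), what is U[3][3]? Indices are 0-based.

k=0: U[0][0]=6
  eliminate (1,0): mult=9, new row 1: (0, 9, 9, 2); set L[1][0]=9
  eliminate (2,0): mult=4, new row 2: (0, 6, 5, 8); set L[2][0]=4
  eliminate (3,0): mult=10, new row 3: (0, 1, 7, 8); set L[3][0]=10
k=1: U[1][1]=9
  eliminate (2,1): mult=8, new row 2: (0, 0, 10, 3); set L[2][1]=8
  eliminate (3,1): mult=5, new row 3: (0, 0, 6, 9); set L[3][1]=5
k=2: U[2][2]=10
  eliminate (3,2): mult=5, new row 3: (0, 0, 0, 5); set L[3][2]=5

U[3][3] = 5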